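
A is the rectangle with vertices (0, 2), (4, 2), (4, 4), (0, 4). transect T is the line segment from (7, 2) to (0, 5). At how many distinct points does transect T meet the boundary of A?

2

The segment meets the boundary at (2.333,4), (4,3.286).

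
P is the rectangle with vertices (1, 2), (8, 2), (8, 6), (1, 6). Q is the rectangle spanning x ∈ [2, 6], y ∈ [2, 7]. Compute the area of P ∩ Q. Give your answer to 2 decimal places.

|P∩Q|: x∈[2,6], y∈[2,6] → 4·4 = 16.

16.00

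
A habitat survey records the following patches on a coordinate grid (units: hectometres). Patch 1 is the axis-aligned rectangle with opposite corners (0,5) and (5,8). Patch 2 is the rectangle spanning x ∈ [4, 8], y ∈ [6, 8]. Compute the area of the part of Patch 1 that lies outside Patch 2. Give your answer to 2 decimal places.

13.00

|Patch 1∩Patch 2|: x∈[4,5], y∈[6,8] → 1·2 = 2.
|Patch 1| = 15.
|Patch 1 ∖ Patch 2| = |Patch 1| − |Patch 1∩Patch 2| = 15 − 2 = 13.00.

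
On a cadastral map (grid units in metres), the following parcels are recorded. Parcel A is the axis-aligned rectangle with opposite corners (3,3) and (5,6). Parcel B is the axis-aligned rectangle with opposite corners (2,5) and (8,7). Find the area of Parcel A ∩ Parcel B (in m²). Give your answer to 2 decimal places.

|Parcel A∩Parcel B|: x∈[3,5], y∈[5,6] → 2·1 = 2.

2.00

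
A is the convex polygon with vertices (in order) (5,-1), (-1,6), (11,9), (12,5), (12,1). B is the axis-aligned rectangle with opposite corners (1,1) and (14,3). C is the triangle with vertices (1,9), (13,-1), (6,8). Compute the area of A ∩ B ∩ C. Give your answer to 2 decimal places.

2.53

The intersection is the polygon with vertices (9.889,3), (11.444,1), (10.6,1), (8.2,3).
By the shoelace formula its area is 2.53.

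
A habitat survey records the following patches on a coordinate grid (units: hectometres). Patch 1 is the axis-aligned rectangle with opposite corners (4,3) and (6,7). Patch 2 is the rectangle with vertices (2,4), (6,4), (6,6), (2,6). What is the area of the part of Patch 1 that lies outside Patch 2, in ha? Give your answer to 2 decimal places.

4.00

|Patch 1∩Patch 2|: x∈[4,6], y∈[4,6] → 2·2 = 4.
|Patch 1| = 8.
|Patch 1 ∖ Patch 2| = |Patch 1| − |Patch 1∩Patch 2| = 8 − 4 = 4.00.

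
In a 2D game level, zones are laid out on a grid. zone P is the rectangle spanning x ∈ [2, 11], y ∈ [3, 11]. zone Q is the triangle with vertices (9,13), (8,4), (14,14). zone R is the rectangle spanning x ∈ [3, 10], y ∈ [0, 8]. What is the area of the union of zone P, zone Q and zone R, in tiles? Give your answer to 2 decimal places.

By inclusion–exclusion:
Individual areas: |zone P| = 72, |zone Q| = 22, |zone R| = 56.
|zone P∩zone Q| = 10.7778.
|zone P∩zone R|: x∈[3,10], y∈[3,8] → 7·5 = 35.
|zone Q∩zone R| = 3.7778.
|zone P∩zone Q∩zone R| = 3.7778.
|zone P ∪ zone Q ∪ zone R| = 150 − 49.5556 + 3.7778 = 104.22.

104.22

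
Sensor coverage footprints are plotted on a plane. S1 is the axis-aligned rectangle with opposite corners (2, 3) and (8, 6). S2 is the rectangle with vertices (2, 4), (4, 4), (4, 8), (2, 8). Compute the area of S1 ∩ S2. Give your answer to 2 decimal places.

4.00

|S1∩S2|: x∈[2,4], y∈[4,6] → 2·2 = 4.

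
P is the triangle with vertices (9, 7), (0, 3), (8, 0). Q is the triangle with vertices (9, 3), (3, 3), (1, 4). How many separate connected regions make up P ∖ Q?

2

P ∖ Q splits into 2 disjoint pieces (area 12.926, area 13.7017).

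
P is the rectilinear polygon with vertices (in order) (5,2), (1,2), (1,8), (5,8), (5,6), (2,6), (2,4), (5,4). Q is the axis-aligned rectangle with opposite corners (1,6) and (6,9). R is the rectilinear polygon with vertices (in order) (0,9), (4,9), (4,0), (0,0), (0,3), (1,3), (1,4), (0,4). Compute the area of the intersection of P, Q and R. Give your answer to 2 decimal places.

6.00

The intersection is the polygon with vertices (4,8), (4,6), (2,6), (1,6), (1,8).
By the shoelace formula its area is 6.00.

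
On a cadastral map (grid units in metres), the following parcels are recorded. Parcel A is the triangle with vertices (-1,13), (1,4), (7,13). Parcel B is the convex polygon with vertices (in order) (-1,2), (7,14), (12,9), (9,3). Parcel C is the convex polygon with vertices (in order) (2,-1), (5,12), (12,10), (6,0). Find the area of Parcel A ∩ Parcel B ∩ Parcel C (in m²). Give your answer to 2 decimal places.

The intersection is the polygon with vertices (4.294,8.941), (4.647,10.471), (5.56,11.84), (6.12,11.68).
By the shoelace formula its area is 1.37.

1.37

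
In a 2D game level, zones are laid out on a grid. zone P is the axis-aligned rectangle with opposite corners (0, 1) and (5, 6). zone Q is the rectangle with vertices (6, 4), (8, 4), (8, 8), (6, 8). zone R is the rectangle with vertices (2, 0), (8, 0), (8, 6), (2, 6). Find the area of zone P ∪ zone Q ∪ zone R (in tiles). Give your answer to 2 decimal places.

50.00

By inclusion–exclusion:
Individual areas: |zone P| = 25, |zone Q| = 8, |zone R| = 36.
|zone P∩zone Q| = 0 (no overlap).
|zone P∩zone R|: x∈[2,5], y∈[1,6] → 3·5 = 15.
|zone Q∩zone R|: x∈[6,8], y∈[4,6] → 2·2 = 4.
|zone P∩zone Q∩zone R| = 0.
|zone P ∪ zone Q ∪ zone R| = 69 − 19 + 0 = 50.00.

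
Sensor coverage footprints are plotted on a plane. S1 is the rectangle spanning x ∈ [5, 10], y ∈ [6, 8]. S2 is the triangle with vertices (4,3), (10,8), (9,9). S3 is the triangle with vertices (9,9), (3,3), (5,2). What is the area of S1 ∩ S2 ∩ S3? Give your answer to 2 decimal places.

The intersection is the polygon with vertices (6.5,6), (8.167,8), (8.429,8), (7.286,6).
By the shoelace formula its area is 1.05.

1.05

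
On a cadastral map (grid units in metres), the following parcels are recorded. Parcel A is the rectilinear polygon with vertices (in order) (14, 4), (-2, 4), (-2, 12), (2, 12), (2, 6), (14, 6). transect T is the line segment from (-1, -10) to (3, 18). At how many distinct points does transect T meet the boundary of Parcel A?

2

The segment meets the boundary at (2,11), (1,4).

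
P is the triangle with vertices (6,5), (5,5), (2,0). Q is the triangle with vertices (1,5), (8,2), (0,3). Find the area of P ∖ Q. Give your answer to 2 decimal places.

1.90

|P| = 2.5, |P∩Q| = 0.5984.
|P ∖ Q| = |P| − |P∩Q| = 2.5 − 0.5984 = 1.90.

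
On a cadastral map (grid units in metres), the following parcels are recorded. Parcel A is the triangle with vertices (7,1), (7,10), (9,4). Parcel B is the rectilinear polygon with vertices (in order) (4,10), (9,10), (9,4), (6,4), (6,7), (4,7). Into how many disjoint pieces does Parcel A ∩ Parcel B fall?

1

Parcel A ∩ Parcel B is a single connected region.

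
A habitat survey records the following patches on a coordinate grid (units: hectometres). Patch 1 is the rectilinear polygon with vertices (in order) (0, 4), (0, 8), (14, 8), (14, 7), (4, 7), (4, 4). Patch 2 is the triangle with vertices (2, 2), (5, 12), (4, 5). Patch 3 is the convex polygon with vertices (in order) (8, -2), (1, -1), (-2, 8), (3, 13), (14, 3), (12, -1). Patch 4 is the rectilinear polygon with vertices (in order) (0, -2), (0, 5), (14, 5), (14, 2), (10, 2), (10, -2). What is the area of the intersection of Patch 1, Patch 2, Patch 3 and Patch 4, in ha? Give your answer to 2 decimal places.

0.92

The intersection is the polygon with vertices (3.333,4), (2.6,4), (2.9,5), (4,5).
By the shoelace formula its area is 0.92.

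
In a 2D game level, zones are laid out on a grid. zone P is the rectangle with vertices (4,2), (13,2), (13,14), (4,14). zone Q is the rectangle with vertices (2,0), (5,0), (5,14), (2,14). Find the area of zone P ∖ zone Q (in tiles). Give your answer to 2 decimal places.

|zone P∩zone Q|: x∈[4,5], y∈[2,14] → 1·12 = 12.
|zone P| = 108.
|zone P ∖ zone Q| = |zone P| − |zone P∩zone Q| = 108 − 12 = 96.00.

96.00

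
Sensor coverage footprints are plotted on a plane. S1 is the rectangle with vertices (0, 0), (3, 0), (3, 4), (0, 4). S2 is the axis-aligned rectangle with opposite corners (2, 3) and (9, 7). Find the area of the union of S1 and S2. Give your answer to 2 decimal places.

39.00

By inclusion–exclusion:
Individual areas: |S1| = 12, |S2| = 28.
|S1∩S2|: x∈[2,3], y∈[3,4] → 1·1 = 1.
|S1 ∪ S2| = 40 − 1 = 39.00.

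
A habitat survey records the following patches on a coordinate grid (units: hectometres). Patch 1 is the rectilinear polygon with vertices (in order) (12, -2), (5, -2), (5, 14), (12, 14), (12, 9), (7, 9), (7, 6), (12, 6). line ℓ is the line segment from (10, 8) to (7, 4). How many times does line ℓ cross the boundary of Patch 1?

The segment meets the boundary at (8.5,6).

1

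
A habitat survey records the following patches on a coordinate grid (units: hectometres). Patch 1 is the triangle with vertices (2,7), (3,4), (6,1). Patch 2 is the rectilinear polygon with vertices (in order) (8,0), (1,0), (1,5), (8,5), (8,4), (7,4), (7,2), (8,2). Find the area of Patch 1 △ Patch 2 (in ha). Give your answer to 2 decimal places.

|Patch 1| = 3, |Patch 2| = 33, |Patch 1∩Patch 2| = 2.3333.
|Patch 1 △ Patch 2| = |Patch 1| + |Patch 2| − 2·|Patch 1∩Patch 2| = 3 + 33 − 4.6667 = 31.33.

31.33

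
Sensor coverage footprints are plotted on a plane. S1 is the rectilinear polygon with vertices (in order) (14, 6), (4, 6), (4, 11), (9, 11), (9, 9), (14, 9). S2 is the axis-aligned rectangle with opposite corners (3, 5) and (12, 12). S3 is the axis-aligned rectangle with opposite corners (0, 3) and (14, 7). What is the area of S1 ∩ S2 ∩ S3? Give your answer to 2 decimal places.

8.00

The intersection is the polygon with vertices (4,7), (12,7), (12,6), (4,6).
By the shoelace formula its area is 8.00.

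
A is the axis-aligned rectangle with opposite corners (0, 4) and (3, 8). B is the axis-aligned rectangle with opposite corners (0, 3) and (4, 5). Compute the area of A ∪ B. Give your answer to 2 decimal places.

By inclusion–exclusion:
Individual areas: |A| = 12, |B| = 8.
|A∩B|: x∈[0,3], y∈[4,5] → 3·1 = 3.
|A ∪ B| = 20 − 3 = 17.00.

17.00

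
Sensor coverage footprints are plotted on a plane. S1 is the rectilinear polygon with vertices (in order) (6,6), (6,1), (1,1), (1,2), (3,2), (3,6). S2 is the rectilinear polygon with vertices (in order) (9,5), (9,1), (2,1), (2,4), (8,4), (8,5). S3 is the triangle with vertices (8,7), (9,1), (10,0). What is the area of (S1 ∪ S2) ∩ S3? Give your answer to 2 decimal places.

The region (S1 ∪ S2) ∩ S3 is the polygon with vertices (8.571,5), (9,3.5), (9,1), (8.333,5).
By the shoelace formula its area is 1.01.

1.01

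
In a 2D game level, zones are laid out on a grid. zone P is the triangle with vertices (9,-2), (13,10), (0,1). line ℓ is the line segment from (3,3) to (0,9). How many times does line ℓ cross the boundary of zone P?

1

The segment meets the boundary at (2.971,3.057).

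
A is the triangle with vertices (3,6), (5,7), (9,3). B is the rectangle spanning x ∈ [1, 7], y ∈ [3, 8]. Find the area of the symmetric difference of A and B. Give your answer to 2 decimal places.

26.00

|A| = 6, |B| = 30, |A∩B| = 5.
|A △ B| = |A| + |B| − 2·|A∩B| = 6 + 30 − 10 = 26.00.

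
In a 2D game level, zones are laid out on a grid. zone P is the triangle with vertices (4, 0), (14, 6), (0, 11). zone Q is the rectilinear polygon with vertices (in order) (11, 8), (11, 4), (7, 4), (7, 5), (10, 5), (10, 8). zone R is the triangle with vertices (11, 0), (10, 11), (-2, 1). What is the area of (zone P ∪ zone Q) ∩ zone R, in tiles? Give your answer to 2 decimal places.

The region (zone P ∪ zone Q) ∩ zone R is the polygon with vertices (2.326,4.605), (7,8.5), (10,7.429), (10,8), (10.273,8), (10.638,3.983), (4.795,0.477), (3.799,0.554).
By the shoelace formula its area is 41.55.

41.55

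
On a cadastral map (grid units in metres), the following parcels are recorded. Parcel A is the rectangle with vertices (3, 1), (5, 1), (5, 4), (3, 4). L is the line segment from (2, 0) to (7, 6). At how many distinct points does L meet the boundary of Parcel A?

2

The segment meets the boundary at (5,3.6), (3,1.2).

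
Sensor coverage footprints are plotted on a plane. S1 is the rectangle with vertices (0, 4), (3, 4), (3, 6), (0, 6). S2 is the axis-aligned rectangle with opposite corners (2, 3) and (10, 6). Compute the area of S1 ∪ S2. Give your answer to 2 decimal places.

By inclusion–exclusion:
Individual areas: |S1| = 6, |S2| = 24.
|S1∩S2|: x∈[2,3], y∈[4,6] → 1·2 = 2.
|S1 ∪ S2| = 30 − 2 = 28.00.

28.00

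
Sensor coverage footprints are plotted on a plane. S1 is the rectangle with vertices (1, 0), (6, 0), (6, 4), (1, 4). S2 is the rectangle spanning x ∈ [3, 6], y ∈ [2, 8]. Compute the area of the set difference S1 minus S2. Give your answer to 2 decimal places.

|S1∩S2|: x∈[3,6], y∈[2,4] → 3·2 = 6.
|S1| = 20.
|S1 ∖ S2| = |S1| − |S1∩S2| = 20 − 6 = 14.00.

14.00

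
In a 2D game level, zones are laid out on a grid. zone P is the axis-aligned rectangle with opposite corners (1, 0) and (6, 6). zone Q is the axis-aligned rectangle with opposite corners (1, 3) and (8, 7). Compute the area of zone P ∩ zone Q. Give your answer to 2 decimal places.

|zone P∩zone Q|: x∈[1,6], y∈[3,6] → 5·3 = 15.

15.00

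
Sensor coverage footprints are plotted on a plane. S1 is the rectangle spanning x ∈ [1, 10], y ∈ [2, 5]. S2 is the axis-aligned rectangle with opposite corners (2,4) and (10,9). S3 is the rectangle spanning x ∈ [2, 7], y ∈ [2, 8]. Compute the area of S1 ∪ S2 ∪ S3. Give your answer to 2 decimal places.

By inclusion–exclusion:
Individual areas: |S1| = 27, |S2| = 40, |S3| = 30.
|S1∩S2|: x∈[2,10], y∈[4,5] → 8·1 = 8.
|S1∩S3|: x∈[2,7], y∈[2,5] → 5·3 = 15.
|S2∩S3|: x∈[2,7], y∈[4,8] → 5·4 = 20.
|S1∩S2∩S3| = 5.
|S1 ∪ S2 ∪ S3| = 97 − 43 + 5 = 59.00.

59.00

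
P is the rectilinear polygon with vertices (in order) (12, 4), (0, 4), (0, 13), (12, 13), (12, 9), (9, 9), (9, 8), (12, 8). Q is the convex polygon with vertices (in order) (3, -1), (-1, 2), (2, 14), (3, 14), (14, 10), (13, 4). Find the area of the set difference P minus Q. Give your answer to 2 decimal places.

|P| = 105, |P∩Q| = 91.7727.
|P ∖ Q| = |P| − |P∩Q| = 105 − 91.7727 = 13.23.

13.23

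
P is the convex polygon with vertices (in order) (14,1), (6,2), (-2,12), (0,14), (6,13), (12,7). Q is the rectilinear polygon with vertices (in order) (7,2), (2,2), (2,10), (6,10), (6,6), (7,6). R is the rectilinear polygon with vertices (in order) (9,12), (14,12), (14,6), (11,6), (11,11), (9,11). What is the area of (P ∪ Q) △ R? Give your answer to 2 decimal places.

133.67

|P ∪ Q| = 117.
|(P ∪ Q) ∩ R| = 1.6667.
|(P ∪ Q) △ R| = 117 + 20 − 3.3333 = 133.67.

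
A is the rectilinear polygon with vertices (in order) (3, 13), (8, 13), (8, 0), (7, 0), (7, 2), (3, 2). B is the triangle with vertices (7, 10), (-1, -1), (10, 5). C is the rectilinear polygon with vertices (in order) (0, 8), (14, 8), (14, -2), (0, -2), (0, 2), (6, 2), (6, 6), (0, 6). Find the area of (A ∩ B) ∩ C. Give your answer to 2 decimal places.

|A ∩ B| = 24.8258.
|(A ∩ B) ∩ C| = 11.64.

11.64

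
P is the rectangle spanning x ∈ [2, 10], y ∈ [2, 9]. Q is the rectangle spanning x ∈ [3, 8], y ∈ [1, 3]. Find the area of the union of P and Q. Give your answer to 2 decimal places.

61.00

By inclusion–exclusion:
Individual areas: |P| = 56, |Q| = 10.
|P∩Q|: x∈[3,8], y∈[2,3] → 5·1 = 5.
|P ∪ Q| = 66 − 5 = 61.00.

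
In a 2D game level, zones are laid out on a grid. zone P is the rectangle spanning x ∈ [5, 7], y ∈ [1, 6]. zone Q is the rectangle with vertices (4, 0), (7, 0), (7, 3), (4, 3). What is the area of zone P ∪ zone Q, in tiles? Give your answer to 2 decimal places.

15.00

By inclusion–exclusion:
Individual areas: |zone P| = 10, |zone Q| = 9.
|zone P∩zone Q|: x∈[5,7], y∈[1,3] → 2·2 = 4.
|zone P ∪ zone Q| = 19 − 4 = 15.00.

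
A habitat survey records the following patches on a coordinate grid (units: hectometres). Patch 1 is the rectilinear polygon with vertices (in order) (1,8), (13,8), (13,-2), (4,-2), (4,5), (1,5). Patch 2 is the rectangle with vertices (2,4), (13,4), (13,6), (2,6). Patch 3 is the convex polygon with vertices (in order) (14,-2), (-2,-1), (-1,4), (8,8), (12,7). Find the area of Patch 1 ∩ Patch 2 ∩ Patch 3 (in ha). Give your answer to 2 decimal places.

18.39

The intersection is the polygon with vertices (4,4), (4,5), (2,5), (2,5.333), (3.5,6), (12.222,6), (12.667,4).
By the shoelace formula its area is 18.39.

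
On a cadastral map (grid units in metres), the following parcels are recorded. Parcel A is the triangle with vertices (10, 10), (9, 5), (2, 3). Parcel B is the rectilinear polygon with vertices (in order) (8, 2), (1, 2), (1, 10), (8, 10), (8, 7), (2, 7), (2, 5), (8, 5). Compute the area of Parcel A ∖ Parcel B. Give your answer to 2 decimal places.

|Parcel A| = 16.5, |Parcel A∩Parcel B| = 5.4643.
|Parcel A ∖ Parcel B| = |Parcel A| − |Parcel A∩Parcel B| = 16.5 − 5.4643 = 11.04.

11.04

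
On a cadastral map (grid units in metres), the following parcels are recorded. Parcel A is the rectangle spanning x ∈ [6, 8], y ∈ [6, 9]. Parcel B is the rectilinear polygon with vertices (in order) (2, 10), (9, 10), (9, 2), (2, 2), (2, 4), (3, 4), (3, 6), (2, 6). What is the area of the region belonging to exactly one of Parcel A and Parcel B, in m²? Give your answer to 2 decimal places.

|Parcel A| = 6, |Parcel B| = 54, |Parcel A∩Parcel B| = 6.
|Parcel A △ Parcel B| = |Parcel A| + |Parcel B| − 2·|Parcel A∩Parcel B| = 6 + 54 − 12 = 48.00.

48.00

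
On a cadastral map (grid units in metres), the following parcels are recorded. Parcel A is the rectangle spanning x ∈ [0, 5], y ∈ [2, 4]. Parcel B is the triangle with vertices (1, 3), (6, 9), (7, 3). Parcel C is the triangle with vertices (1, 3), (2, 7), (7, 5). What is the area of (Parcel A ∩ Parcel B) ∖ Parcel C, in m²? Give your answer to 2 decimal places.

|Parcel A ∩ Parcel B| = 3.5833.
|(Parcel A ∩ Parcel B) ∩ Parcel C| = 1.0833.
|(Parcel A ∩ Parcel B) ∖ Parcel C| = 3.5833 − 1.0833 = 2.50.

2.50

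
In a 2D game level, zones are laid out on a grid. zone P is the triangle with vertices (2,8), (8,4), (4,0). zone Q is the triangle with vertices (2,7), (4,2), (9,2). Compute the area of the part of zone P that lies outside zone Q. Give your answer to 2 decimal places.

|zone P| = 20, |zone P∩zone Q| = 10.4438.
|zone P ∖ zone Q| = |zone P| − |zone P∩zone Q| = 20 − 10.4438 = 9.56.

9.56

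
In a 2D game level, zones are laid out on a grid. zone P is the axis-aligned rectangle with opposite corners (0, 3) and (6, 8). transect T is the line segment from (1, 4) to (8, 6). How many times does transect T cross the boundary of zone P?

The segment meets the boundary at (6,5.429).

1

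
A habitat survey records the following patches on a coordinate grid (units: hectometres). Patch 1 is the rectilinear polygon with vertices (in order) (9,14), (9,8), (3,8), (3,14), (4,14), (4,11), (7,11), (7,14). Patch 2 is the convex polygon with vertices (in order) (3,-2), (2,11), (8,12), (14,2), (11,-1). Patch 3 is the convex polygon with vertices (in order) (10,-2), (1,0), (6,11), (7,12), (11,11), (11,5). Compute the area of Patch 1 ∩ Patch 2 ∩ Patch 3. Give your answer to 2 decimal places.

The intersection is the polygon with vertices (4.636,8), (6,11), (7,11), (7,11.833), (7.4,11.9), (8.177,11.706), (9,10.333), (9,8).
By the shoelace formula its area is 12.03.

12.03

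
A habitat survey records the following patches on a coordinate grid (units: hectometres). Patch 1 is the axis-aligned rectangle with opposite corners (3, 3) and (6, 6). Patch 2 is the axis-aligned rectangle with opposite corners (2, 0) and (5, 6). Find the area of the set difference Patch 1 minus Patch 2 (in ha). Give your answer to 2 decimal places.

3.00

|Patch 1∩Patch 2|: x∈[3,5], y∈[3,6] → 2·3 = 6.
|Patch 1| = 9.
|Patch 1 ∖ Patch 2| = |Patch 1| − |Patch 1∩Patch 2| = 9 − 6 = 3.00.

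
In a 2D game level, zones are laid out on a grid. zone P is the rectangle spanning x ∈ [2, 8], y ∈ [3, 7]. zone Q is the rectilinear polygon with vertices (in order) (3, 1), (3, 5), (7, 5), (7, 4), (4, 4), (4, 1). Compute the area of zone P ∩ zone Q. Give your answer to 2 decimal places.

5.00

The intersection is the polygon with vertices (3,3), (3,5), (7,5), (7,4), (4,4), (4,3).
By the shoelace formula its area is 5.00.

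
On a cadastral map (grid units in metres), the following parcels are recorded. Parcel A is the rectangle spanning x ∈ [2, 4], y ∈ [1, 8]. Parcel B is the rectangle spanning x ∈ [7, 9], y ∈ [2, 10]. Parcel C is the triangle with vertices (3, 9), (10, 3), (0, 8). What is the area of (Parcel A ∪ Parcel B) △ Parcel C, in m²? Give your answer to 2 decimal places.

33.64

|Parcel A ∪ Parcel B| = 30.
|(Parcel A ∪ Parcel B) ∩ Parcel C| = 4.4286.
|(Parcel A ∪ Parcel B) △ Parcel C| = 30 + 12.5 − 8.8571 = 33.64.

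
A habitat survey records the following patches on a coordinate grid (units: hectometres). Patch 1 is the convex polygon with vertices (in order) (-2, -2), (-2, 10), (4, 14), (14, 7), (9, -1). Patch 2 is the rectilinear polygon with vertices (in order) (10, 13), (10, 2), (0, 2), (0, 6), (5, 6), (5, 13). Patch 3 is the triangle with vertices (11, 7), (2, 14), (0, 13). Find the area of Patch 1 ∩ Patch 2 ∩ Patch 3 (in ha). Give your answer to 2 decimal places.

The intersection is the polygon with vertices (10,7.545), (5,10.273), (5,11.667), (10,7.778).
By the shoelace formula its area is 4.07.

4.07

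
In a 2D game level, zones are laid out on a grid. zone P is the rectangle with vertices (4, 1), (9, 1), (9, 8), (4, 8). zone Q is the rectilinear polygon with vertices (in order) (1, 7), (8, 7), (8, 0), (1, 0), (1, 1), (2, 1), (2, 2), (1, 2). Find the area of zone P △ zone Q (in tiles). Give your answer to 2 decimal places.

|zone P| = 35, |zone Q| = 48, |zone P∩zone Q| = 24.
|zone P △ zone Q| = |zone P| + |zone Q| − 2·|zone P∩zone Q| = 35 + 48 − 48 = 35.00.

35.00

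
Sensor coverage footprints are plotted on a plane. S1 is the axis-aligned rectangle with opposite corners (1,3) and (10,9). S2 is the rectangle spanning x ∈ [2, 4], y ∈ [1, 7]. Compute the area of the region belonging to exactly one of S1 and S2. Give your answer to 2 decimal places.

|S1∩S2|: x∈[2,4], y∈[3,7] → 2·4 = 8.
|S1 △ S2| = |S1| + |S2| − 2·|S1∩S2| = 54 + 12 − 16 = 50.00.

50.00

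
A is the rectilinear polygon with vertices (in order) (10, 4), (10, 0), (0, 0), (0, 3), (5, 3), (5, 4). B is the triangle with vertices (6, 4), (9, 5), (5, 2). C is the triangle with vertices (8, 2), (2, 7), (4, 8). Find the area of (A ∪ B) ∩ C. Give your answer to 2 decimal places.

The region (A ∪ B) ∩ C is the polygon with vertices (6,4), (6.545,4.182), (8,2), (5.6,4).
By the shoelace formula its area is 1.13.

1.13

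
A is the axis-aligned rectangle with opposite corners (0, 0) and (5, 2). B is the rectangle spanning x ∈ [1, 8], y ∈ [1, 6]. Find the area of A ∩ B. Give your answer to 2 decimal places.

4.00

|A∩B|: x∈[1,5], y∈[1,2] → 4·1 = 4.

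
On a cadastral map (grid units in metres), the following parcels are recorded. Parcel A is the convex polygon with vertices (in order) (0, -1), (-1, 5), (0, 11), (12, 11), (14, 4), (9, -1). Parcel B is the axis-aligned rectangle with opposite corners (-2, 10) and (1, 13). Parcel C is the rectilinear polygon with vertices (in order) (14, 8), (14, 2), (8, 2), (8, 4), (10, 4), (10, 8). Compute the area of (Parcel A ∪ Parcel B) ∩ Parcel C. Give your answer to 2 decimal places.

The region (Parcel A ∪ Parcel B) ∩ Parcel C is the polygon with vertices (14,4), (12,2), (8,2), (8,4), (10,4), (10,8), (12.857,8).
By the shoelace formula its area is 23.71.

23.71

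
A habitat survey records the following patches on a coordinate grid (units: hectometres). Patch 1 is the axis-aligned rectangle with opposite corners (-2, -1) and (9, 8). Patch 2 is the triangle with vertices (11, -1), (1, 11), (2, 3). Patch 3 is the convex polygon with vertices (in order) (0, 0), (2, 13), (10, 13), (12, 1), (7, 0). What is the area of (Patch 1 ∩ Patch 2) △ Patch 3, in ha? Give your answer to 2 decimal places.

|Patch 1 ∩ Patch 2| = 29.3014.
|(Patch 1 ∩ Patch 2) ∩ Patch 3| = 29.0987.
|(Patch 1 ∩ Patch 2) △ Patch 3| = 29.3014 + 128.5 − 58.1974 = 99.60.

99.60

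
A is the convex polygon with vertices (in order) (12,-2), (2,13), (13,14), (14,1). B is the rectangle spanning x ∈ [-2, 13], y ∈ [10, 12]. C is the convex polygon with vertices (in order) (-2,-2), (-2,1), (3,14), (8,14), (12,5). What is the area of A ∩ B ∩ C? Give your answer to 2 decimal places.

12.00

The intersection is the polygon with vertices (8.889,12), (9.778,10), (4,10), (2.667,12).
By the shoelace formula its area is 12.00.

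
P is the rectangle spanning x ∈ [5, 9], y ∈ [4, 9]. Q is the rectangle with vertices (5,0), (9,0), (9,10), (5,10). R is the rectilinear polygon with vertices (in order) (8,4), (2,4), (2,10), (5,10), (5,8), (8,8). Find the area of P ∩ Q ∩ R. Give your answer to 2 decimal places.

12.00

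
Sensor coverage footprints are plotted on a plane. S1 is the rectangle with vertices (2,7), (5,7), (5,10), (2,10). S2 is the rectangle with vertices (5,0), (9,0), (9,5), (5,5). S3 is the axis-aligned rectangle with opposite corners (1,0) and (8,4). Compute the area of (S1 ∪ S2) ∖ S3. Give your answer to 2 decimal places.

|S1 ∪ S2| = 29.
|(S1 ∪ S2) ∩ S3| = 12.
|(S1 ∪ S2) ∖ S3| = 29 − 12 = 17.00.

17.00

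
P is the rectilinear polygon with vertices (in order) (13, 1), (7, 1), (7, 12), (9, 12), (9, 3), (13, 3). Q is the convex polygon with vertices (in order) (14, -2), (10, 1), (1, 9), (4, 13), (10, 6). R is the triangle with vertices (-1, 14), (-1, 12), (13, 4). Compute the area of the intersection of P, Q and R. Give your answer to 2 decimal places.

1.43

The intersection is the polygon with vertices (7,8.286), (9,6.857), (9,6.286), (7,7.429).
By the shoelace formula its area is 1.43.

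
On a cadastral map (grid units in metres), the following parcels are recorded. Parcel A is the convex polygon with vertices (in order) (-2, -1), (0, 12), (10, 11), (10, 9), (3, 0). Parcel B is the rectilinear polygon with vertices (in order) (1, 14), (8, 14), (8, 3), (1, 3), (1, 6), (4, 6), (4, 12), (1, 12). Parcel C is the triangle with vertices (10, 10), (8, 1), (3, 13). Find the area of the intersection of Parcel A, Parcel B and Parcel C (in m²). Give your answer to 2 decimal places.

18.22

The intersection is the polygon with vertices (8,6.429), (6.527,4.535), (4,10.6), (4,11.6), (6.957,11.304), (8,10.857).
By the shoelace formula its area is 18.22.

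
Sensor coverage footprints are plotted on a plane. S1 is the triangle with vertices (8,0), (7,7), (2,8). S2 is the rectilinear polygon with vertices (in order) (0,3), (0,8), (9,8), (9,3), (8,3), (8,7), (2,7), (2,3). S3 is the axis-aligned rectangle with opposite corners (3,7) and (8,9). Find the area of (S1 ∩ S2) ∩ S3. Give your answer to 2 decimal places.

1.60

The region (S1 ∩ S2) ∩ S3 is the polygon with vertices (3,7), (3,7.8), (7,7).
By the shoelace formula its area is 1.60.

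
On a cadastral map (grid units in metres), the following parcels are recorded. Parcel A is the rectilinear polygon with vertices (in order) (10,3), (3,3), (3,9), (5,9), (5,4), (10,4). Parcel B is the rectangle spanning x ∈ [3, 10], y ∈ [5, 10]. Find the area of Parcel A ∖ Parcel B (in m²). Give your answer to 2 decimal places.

9.00

|Parcel A| = 17, |Parcel A∩Parcel B| = 8.
|Parcel A ∖ Parcel B| = |Parcel A| − |Parcel A∩Parcel B| = 17 − 8 = 9.00.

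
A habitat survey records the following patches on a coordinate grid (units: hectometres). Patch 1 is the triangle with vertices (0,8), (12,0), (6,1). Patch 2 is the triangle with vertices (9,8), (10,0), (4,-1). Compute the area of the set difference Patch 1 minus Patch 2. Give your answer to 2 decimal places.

|Patch 1| = 18, |Patch 1∩Patch 2| = 7.92.
|Patch 1 ∖ Patch 2| = |Patch 1| − |Patch 1∩Patch 2| = 18 − 7.92 = 10.08.

10.08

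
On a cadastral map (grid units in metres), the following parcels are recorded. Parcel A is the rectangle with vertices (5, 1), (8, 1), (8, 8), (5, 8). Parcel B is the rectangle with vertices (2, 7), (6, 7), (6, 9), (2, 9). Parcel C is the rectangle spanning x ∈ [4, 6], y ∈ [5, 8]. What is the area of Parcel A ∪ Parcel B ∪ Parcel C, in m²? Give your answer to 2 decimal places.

By inclusion–exclusion:
Individual areas: |Parcel A| = 21, |Parcel B| = 8, |Parcel C| = 6.
|Parcel A∩Parcel B|: x∈[5,6], y∈[7,8] → 1·1 = 1.
|Parcel A∩Parcel C|: x∈[5,6], y∈[5,8] → 1·3 = 3.
|Parcel B∩Parcel C|: x∈[4,6], y∈[7,8] → 2·1 = 2.
|Parcel A∩Parcel B∩Parcel C| = 1.
|Parcel A ∪ Parcel B ∪ Parcel C| = 35 − 6 + 1 = 30.00.

30.00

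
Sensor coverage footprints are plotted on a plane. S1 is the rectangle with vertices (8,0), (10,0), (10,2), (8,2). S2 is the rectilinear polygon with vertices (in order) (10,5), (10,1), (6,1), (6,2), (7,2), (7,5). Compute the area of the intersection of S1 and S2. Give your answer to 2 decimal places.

2.00

The intersection is the polygon with vertices (10,1), (8,1), (8,2), (10,2).
By the shoelace formula its area is 2.00.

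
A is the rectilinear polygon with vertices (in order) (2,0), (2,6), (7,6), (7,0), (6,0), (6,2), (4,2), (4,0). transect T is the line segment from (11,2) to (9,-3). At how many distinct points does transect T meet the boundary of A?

The segment lies entirely outside A and never meets its boundary.

0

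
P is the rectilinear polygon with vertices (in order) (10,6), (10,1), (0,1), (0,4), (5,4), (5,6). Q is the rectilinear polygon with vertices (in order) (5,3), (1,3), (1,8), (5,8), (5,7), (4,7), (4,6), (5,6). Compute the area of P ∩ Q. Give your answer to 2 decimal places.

4.00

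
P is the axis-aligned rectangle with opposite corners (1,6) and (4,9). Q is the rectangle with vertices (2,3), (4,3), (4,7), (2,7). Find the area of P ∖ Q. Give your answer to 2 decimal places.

|P∩Q|: x∈[2,4], y∈[6,7] → 2·1 = 2.
|P| = 9.
|P ∖ Q| = |P| − |P∩Q| = 9 − 2 = 7.00.

7.00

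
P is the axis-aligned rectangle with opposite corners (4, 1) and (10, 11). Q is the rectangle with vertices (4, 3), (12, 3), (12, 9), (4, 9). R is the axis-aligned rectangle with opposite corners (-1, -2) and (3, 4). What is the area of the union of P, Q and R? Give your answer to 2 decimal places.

96.00

By inclusion–exclusion:
Individual areas: |P| = 60, |Q| = 48, |R| = 24.
|P∩Q|: x∈[4,10], y∈[3,9] → 6·6 = 36.
|P∩R| = 0 (no overlap).
|Q∩R| = 0 (no overlap).
|P∩Q∩R| = 0.
|P ∪ Q ∪ R| = 132 − 36 + 0 = 96.00.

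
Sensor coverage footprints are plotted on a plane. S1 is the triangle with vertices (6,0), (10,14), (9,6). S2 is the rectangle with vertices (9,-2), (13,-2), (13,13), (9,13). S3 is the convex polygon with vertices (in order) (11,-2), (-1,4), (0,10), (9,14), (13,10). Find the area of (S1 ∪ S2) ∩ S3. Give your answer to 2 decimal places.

49.26

|S1 ∪ S2| = 66.8304.
|(S1 ∪ S2) ∩ S3| = 49.26.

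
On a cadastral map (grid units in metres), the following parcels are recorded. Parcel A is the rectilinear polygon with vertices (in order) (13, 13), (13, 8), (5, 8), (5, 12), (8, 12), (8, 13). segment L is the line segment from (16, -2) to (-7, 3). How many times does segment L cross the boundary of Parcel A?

0

The segment lies entirely outside Parcel A and never meets its boundary.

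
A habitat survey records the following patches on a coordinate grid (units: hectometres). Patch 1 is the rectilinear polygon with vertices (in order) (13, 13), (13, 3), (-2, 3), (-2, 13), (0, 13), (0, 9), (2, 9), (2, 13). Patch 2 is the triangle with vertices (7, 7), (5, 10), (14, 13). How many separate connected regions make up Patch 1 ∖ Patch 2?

Patch 1 ∖ Patch 2 is a single connected region.

1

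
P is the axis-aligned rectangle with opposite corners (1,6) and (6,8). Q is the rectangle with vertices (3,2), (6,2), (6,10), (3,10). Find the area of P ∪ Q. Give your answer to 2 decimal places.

28.00

By inclusion–exclusion:
Individual areas: |P| = 10, |Q| = 24.
|P∩Q|: x∈[3,6], y∈[6,8] → 3·2 = 6.
|P ∪ Q| = 34 − 6 = 28.00.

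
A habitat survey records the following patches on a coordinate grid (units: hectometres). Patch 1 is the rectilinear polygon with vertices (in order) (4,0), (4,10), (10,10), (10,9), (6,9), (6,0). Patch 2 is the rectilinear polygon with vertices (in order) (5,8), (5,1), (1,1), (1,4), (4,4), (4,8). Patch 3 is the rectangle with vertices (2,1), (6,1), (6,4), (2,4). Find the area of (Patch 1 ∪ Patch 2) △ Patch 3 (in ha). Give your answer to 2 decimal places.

|Patch 1 ∪ Patch 2| = 33.
|(Patch 1 ∪ Patch 2) ∩ Patch 3| = 12.
|(Patch 1 ∪ Patch 2) △ Patch 3| = 33 + 12 − 24 = 21.00.

21.00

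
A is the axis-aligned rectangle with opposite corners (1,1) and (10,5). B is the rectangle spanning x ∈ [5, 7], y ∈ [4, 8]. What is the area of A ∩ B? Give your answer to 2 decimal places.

|A∩B|: x∈[5,7], y∈[4,5] → 2·1 = 2.

2.00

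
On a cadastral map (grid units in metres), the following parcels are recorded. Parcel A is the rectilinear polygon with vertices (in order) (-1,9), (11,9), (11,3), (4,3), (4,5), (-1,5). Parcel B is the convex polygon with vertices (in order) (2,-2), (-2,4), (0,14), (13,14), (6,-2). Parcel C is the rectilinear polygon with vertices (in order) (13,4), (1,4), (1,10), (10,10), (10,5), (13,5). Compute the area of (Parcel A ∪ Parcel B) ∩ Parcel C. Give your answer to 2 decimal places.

55.00

The region (Parcel A ∪ Parcel B) ∩ Parcel C is the polygon with vertices (11,4), (1,4), (1,10), (10,10), (10,5), (11,5).
By the shoelace formula its area is 55.00.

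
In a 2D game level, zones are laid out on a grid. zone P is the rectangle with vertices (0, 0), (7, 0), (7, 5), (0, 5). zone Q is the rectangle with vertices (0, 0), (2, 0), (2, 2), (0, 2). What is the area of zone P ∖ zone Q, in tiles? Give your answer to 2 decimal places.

31.00

|zone P∩zone Q|: x∈[0,2], y∈[0,2] → 2·2 = 4.
|zone P| = 35.
|zone P ∖ zone Q| = |zone P| − |zone P∩zone Q| = 35 − 4 = 31.00.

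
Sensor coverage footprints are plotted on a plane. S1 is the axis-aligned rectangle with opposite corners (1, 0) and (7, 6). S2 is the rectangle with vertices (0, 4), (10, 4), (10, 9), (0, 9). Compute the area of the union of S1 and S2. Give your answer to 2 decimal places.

74.00

By inclusion–exclusion:
Individual areas: |S1| = 36, |S2| = 50.
|S1∩S2|: x∈[1,7], y∈[4,6] → 6·2 = 12.
|S1 ∪ S2| = 86 − 12 = 74.00.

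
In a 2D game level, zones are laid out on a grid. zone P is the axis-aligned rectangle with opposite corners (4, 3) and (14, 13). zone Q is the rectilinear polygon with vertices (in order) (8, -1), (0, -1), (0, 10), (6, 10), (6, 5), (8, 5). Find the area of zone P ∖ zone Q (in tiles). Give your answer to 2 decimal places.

|zone P| = 100, |zone P∩zone Q| = 18.
|zone P ∖ zone Q| = |zone P| − |zone P∩zone Q| = 100 − 18 = 82.00.

82.00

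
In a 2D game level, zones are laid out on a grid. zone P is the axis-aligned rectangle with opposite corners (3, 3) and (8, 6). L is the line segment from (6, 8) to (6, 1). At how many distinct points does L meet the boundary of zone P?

The segment meets the boundary at (6,3), (6,6).

2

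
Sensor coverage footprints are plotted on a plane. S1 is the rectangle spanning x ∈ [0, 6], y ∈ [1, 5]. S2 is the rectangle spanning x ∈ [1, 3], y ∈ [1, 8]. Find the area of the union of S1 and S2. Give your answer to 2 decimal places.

By inclusion–exclusion:
Individual areas: |S1| = 24, |S2| = 14.
|S1∩S2|: x∈[1,3], y∈[1,5] → 2·4 = 8.
|S1 ∪ S2| = 38 − 8 = 30.00.

30.00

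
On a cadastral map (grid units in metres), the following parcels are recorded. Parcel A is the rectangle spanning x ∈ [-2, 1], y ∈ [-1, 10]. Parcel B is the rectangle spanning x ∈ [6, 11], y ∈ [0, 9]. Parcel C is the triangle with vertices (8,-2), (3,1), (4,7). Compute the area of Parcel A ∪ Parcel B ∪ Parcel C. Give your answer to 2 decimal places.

By inclusion–exclusion:
Individual areas: |Parcel A| = 33, |Parcel B| = 45, |Parcel C| = 16.5.
|Parcel A∩Parcel B| = 0 (no overlap).
|Parcel A∩Parcel C| = 0.
|Parcel B∩Parcel C| = 1.3889.
|Parcel A∩Parcel B∩Parcel C| = 0.
|Parcel A ∪ Parcel B ∪ Parcel C| = 94.5 − 1.3889 + 0 = 93.11.

93.11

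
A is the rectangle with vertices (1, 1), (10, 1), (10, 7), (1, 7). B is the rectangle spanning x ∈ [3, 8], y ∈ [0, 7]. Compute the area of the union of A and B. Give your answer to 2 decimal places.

By inclusion–exclusion:
Individual areas: |A| = 54, |B| = 35.
|A∩B|: x∈[3,8], y∈[1,7] → 5·6 = 30.
|A ∪ B| = 89 − 30 = 59.00.

59.00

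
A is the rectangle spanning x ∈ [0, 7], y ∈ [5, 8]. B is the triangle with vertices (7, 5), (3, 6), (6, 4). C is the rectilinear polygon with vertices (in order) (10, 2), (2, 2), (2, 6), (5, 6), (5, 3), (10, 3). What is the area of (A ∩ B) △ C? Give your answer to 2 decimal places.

|A ∩ B| = 1.25.
|(A ∩ B) ∩ C| = 0.75.
|(A ∩ B) △ C| = 1.25 + 17 − 1.5 = 16.75.

16.75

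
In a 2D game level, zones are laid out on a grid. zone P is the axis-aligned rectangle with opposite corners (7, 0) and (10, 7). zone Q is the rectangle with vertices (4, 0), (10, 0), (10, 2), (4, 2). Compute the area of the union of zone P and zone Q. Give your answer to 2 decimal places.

By inclusion–exclusion:
Individual areas: |zone P| = 21, |zone Q| = 12.
|zone P∩zone Q|: x∈[7,10], y∈[0,2] → 3·2 = 6.
|zone P ∪ zone Q| = 33 − 6 = 27.00.

27.00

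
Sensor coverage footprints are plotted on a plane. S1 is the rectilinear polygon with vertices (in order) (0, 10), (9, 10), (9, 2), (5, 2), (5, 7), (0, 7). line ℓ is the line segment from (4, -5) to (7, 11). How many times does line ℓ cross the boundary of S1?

2

The segment meets the boundary at (6.812,10), (5.312,2).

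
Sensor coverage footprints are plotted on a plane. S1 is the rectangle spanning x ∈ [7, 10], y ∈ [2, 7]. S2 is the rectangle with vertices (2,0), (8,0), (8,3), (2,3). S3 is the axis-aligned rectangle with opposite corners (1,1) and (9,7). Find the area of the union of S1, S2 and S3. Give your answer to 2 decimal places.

59.00

By inclusion–exclusion:
Individual areas: |S1| = 15, |S2| = 18, |S3| = 48.
|S1∩S2|: x∈[7,8], y∈[2,3] → 1·1 = 1.
|S1∩S3|: x∈[7,9], y∈[2,7] → 2·5 = 10.
|S2∩S3|: x∈[2,8], y∈[1,3] → 6·2 = 12.
|S1∩S2∩S3| = 1.
|S1 ∪ S2 ∪ S3| = 81 − 23 + 1 = 59.00.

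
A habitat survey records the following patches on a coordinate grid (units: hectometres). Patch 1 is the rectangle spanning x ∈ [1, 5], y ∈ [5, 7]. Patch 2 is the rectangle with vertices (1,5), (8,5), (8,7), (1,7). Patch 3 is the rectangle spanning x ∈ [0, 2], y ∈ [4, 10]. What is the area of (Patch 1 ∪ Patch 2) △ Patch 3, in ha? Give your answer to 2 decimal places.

22.00

|Patch 1 ∪ Patch 2| = 14.
|(Patch 1 ∪ Patch 2) ∩ Patch 3| = 2.
|(Patch 1 ∪ Patch 2) △ Patch 3| = 14 + 12 − 4 = 22.00.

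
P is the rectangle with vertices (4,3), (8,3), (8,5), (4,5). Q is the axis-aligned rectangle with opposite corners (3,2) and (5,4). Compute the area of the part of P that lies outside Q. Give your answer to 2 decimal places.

|P∩Q|: x∈[4,5], y∈[3,4] → 1·1 = 1.
|P| = 8.
|P ∖ Q| = |P| − |P∩Q| = 8 − 1 = 7.00.

7.00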